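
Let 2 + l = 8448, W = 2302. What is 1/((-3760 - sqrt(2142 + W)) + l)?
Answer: 213/997916 + sqrt(1111)/10977076 ≈ 0.00021648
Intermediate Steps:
l = 8446 (l = -2 + 8448 = 8446)
1/((-3760 - sqrt(2142 + W)) + l) = 1/((-3760 - sqrt(2142 + 2302)) + 8446) = 1/((-3760 - sqrt(4444)) + 8446) = 1/((-3760 - 2*sqrt(1111)) + 8446) = 1/(4686 - 2*sqrt(1111))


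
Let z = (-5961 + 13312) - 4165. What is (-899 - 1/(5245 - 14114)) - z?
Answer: -36229864/8869 ≈ -4085.0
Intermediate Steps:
z = 3186 (z = 7351 - 4165 = 3186)
(-899 - 1/(5245 - 14114)) - z = (-899 - 1/(5245 - 14114)) - 1*3186 = (-899 - 1/(-8869)) - 3186 = (-899 - 1*(-1/8869)) - 3186 = (-899 + 1/8869) - 3186 = -7973230/8869 - 3186 = -36229864/8869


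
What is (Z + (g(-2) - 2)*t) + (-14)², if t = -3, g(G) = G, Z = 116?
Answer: 324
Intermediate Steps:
(Z + (g(-2) - 2)*t) + (-14)² = (116 + (-2 - 2)*(-3)) + (-14)² = (116 - 4*(-3)) + 196 = (116 + 12) + 196 = 128 + 196 = 324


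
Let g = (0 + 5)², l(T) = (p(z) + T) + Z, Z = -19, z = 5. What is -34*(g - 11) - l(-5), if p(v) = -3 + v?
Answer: -454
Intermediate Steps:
l(T) = -17 + T (l(T) = ((-3 + 5) + T) - 19 = (2 + T) - 19 = -17 + T)
g = 25 (g = 5² = 25)
-34*(g - 11) - l(-5) = -34*(25 - 11) - (-17 - 5) = -34*14 - 1*(-22) = -476 + 22 = -454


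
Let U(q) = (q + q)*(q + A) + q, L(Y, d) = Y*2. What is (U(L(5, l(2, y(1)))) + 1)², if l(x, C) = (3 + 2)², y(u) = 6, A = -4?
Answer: 17161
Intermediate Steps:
l(x, C) = 25 (l(x, C) = 5² = 25)
L(Y, d) = 2*Y
U(q) = q + 2*q*(-4 + q) (U(q) = (q + q)*(q - 4) + q = (2*q)*(-4 + q) + q = 2*q*(-4 + q) + q = q + 2*q*(-4 + q))
(U(L(5, l(2, y(1)))) + 1)² = ((2*5)*(-7 + 2*(2*5)) + 1)² = (10*(-7 + 2*10) + 1)² = (10*(-7 + 20) + 1)² = (10*13 + 1)² = (130 + 1)² = 131² = 17161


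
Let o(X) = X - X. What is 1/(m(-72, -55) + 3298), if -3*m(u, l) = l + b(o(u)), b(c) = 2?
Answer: 3/9947 ≈ 0.00030160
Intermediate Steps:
o(X) = 0
m(u, l) = -⅔ - l/3 (m(u, l) = -(l + 2)/3 = -(2 + l)/3 = -⅔ - l/3)
1/(m(-72, -55) + 3298) = 1/((-⅔ - ⅓*(-55)) + 3298) = 1/((-⅔ + 55/3) + 3298) = 1/(53/3 + 3298) = 1/(9947/3) = 3/9947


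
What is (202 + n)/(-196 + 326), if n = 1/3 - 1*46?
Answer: 469/390 ≈ 1.2026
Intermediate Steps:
n = -137/3 (n = ⅓ - 46 = -137/3 ≈ -45.667)
(202 + n)/(-196 + 326) = (202 - 137/3)/(-196 + 326) = (469/3)/130 = (469/3)*(1/130) = 469/390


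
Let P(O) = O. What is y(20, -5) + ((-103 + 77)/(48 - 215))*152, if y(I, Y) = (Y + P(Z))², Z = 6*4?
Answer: 64239/167 ≈ 384.66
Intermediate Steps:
Z = 24
y(I, Y) = (24 + Y)² (y(I, Y) = (Y + 24)² = (24 + Y)²)
y(20, -5) + ((-103 + 77)/(48 - 215))*152 = (24 - 5)² + ((-103 + 77)/(48 - 215))*152 = 19² - 26/(-167)*152 = 361 - 26*(-1/167)*152 = 361 + (26/167)*152 = 361 + 3952/167 = 64239/167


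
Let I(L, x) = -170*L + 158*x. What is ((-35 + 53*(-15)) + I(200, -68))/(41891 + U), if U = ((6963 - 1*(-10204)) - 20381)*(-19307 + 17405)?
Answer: -45574/6154919 ≈ -0.0074045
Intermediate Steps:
U = 6113028 (U = ((6963 + 10204) - 20381)*(-1902) = (17167 - 20381)*(-1902) = -3214*(-1902) = 6113028)
((-35 + 53*(-15)) + I(200, -68))/(41891 + U) = ((-35 + 53*(-15)) + (-170*200 + 158*(-68)))/(41891 + 6113028) = ((-35 - 795) + (-34000 - 10744))/6154919 = (-830 - 44744)*(1/6154919) = -45574*1/6154919 = -45574/6154919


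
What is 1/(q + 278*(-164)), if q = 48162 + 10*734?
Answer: 1/9910 ≈ 0.00010091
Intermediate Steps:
q = 55502 (q = 48162 + 7340 = 55502)
1/(q + 278*(-164)) = 1/(55502 + 278*(-164)) = 1/(55502 - 45592) = 1/9910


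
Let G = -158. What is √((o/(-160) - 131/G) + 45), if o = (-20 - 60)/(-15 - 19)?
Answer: √330532445/2686 ≈ 6.7686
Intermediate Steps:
o = 40/17 (o = -80/(-34) = -80*(-1/34) = 40/17 ≈ 2.3529)
√((o/(-160) - 131/G) + 45) = √(((40/17)/(-160) - 131/(-158)) + 45) = √(((40/17)*(-1/160) - 131*(-1/158)) + 45) = √((-1/68 + 131/158) + 45) = √(4375/5372 + 45) = √(246115/5372) = √330532445/2686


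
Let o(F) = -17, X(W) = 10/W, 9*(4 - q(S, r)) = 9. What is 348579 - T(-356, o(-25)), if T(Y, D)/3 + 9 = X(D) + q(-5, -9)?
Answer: 5926179/17 ≈ 3.4860e+5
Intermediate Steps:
q(S, r) = 3 (q(S, r) = 4 - ⅑*9 = 4 - 1 = 3)
T(Y, D) = -18 + 30/D (T(Y, D) = -27 + 3*(10/D + 3) = -27 + 3*(3 + 10/D) = -27 + (9 + 30/D) = -18 + 30/D)
348579 - T(-356, o(-25)) = 348579 - (-18 + 30/(-17)) = 348579 - (-18 + 30*(-1/17)) = 348579 - (-18 - 30/17) = 348579 - 1*(-336/17) = 348579 + 336/17 = 5926179/17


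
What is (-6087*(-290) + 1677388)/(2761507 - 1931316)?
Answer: 3442618/830191 ≈ 4.1468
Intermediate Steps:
(-6087*(-290) + 1677388)/(2761507 - 1931316) = (1765230 + 1677388)/830191 = 3442618*(1/830191) = 3442618/830191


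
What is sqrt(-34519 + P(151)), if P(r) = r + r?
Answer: I*sqrt(34217) ≈ 184.98*I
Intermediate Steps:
P(r) = 2*r
sqrt(-34519 + P(151)) = sqrt(-34519 + 2*151) = sqrt(-34519 + 302) = sqrt(-34217) = I*sqrt(34217)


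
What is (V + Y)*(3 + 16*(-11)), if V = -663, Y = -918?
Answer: 273513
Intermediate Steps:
(V + Y)*(3 + 16*(-11)) = (-663 - 918)*(3 + 16*(-11)) = -1581*(3 - 176) = -1581*(-173) = 273513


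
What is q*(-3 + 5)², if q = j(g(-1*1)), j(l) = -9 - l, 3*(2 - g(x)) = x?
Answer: -136/3 ≈ -45.333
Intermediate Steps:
g(x) = 2 - x/3
q = -34/3 (q = -9 - (2 - (-1)/3) = -9 - (2 - ⅓*(-1)) = -9 - (2 + ⅓) = -9 - 1*7/3 = -9 - 7/3 = -34/3 ≈ -11.333)
q*(-3 + 5)² = -34*(-3 + 5)²/3 = -34/3*2² = -34/3*4 = -136/3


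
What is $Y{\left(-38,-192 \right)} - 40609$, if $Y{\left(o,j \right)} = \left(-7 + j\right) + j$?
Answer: $-41000$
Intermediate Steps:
$Y{\left(o,j \right)} = -7 + 2 j$
$Y{\left(-38,-192 \right)} - 40609 = \left(-7 + 2 \left(-192\right)\right) - 40609 = \left(-7 - 384\right) - 40609 = -391 - 40609 = -41000$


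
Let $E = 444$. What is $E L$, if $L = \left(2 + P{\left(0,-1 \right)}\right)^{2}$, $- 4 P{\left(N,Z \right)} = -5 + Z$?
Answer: $5439$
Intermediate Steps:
$P{\left(N,Z \right)} = \frac{5}{4} - \frac{Z}{4}$ ($P{\left(N,Z \right)} = - \frac{-5 + Z}{4} = \frac{5}{4} - \frac{Z}{4}$)
$L = \frac{49}{4}$ ($L = \left(2 + \left(\frac{5}{4} - - \frac{1}{4}\right)\right)^{2} = \left(2 + \left(\frac{5}{4} + \frac{1}{4}\right)\right)^{2} = \left(2 + \frac{3}{2}\right)^{2} = \left(\frac{7}{2}\right)^{2} = \frac{49}{4} \approx 12.25$)
$E L = 444 \cdot \frac{49}{4} = 5439$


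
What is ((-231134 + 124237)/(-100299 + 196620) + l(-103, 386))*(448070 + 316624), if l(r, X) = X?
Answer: 9449835848082/32107 ≈ 2.9432e+8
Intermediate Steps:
((-231134 + 124237)/(-100299 + 196620) + l(-103, 386))*(448070 + 316624) = ((-231134 + 124237)/(-100299 + 196620) + 386)*(448070 + 316624) = (-106897/96321 + 386)*764694 = (37073009/96321)*764694 = 9449835848082/32107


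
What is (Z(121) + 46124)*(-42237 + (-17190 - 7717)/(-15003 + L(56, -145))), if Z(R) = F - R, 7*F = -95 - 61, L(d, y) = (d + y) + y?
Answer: -207133086428630/106659 ≈ -1.9420e+9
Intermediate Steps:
L(d, y) = d + 2*y
F = -156/7 (F = (-95 - 61)/7 = (⅐)*(-156) = -156/7 ≈ -22.286)
Z(R) = -156/7 - R
(Z(121) + 46124)*(-42237 + (-17190 - 7717)/(-15003 + L(56, -145))) = ((-156/7 - 1*121) + 46124)*(-42237 + (-17190 - 7717)/(-15003 + (56 + 2*(-145)))) = ((-156/7 - 121) + 46124)*(-42237 - 24907/(-15003 + (56 - 290))) = (-1003/7 + 46124)*(-42237 - 24907/(-15003 - 234)) = 321865*(-42237 - 24907/(-15237))/7 = 321865*(-42237 - 24907*(-1/15237))/7 = 321865*(-42237 + 24907/15237)/7 = (321865/7)*(-643540262/15237) = -207133086428630/106659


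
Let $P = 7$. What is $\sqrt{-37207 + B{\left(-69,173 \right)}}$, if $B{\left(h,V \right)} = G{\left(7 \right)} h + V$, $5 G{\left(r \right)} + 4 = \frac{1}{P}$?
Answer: $\frac{i \sqrt{45301445}}{35} \approx 192.3 i$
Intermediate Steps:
$G{\left(r \right)} = - \frac{27}{35}$ ($G{\left(r \right)} = - \frac{4}{5} + \frac{1}{5 \cdot 7} = - \frac{4}{5} + \frac{1}{5} \cdot \frac{1}{7} = - \frac{4}{5} + \frac{1}{35} = - \frac{27}{35}$)
$B{\left(h,V \right)} = V - \frac{27 h}{35}$ ($B{\left(h,V \right)} = - \frac{27 h}{35} + V = V - \frac{27 h}{35}$)
$\sqrt{-37207 + B{\left(-69,173 \right)}} = \sqrt{-37207 + \left(173 - - \frac{1863}{35}\right)} = \sqrt{-37207 + \left(173 + \frac{1863}{35}\right)} = \sqrt{-37207 + \frac{7918}{35}} = \sqrt{- \frac{1294327}{35}} = \frac{i \sqrt{45301445}}{35}$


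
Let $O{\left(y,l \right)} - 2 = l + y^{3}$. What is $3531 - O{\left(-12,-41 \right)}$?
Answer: $5298$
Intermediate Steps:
$O{\left(y,l \right)} = 2 + l + y^{3}$ ($O{\left(y,l \right)} = 2 + \left(l + y^{3}\right) = 2 + l + y^{3}$)
$3531 - O{\left(-12,-41 \right)} = 3531 - \left(2 - 41 + \left(-12\right)^{3}\right) = 3531 - \left(2 - 41 - 1728\right) = 3531 - -1767 = 3531 + 1767 = 5298$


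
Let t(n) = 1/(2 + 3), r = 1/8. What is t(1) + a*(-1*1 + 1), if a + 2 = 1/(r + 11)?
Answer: ⅕ ≈ 0.20000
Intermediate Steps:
r = ⅛ ≈ 0.12500
t(n) = ⅕ (t(n) = 1/5 = ⅕)
a = -170/89 (a = -2 + 1/(⅛ + 11) = -2 + 1/(89/8) = -2 + 8/89 = -170/89 ≈ -1.9101)
t(1) + a*(-1*1 + 1) = ⅕ - 170*(-1*1 + 1)/89 = ⅕ - 170*(-1 + 1)/89 = ⅕ - 170/89*0 = ⅕ + 0 = ⅕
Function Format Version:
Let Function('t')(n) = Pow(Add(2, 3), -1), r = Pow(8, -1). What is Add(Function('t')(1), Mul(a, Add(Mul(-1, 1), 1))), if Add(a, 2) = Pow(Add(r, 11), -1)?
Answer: Rational(1, 5) ≈ 0.20000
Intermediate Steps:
r = Rational(1, 8) ≈ 0.12500
Function('t')(n) = Rational(1, 5) (Function('t')(n) = Pow(5, -1) = Rational(1, 5))
a = Rational(-170, 89) (a = Add(-2, Pow(Add(Rational(1, 8), 11), -1)) = Add(-2, Pow(Rational(89, 8), -1)) = Add(-2, Rational(8, 89)) = Rational(-170, 89) ≈ -1.9101)
Add(Function('t')(1), Mul(a, Add(Mul(-1, 1), 1))) = Add(Rational(1, 5), Mul(Rational(-170, 89), Add(Mul(-1, 1), 1))) = Add(Rational(1, 5), Mul(Rational(-170, 89), Add(-1, 1))) = Add(Rational(1, 5), Mul(Rational(-170, 89), 0)) = Add(Rational(1, 5), 0) = Rational(1, 5)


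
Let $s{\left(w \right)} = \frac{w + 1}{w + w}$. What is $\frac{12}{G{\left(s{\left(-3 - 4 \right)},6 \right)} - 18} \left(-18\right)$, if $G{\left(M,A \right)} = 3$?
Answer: $\frac{72}{5} \approx 14.4$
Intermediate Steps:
$s{\left(w \right)} = \frac{1 + w}{2 w}$
$\frac{12}{G{\left(s{\left(-3 - 4 \right)},6 \right)} - 18} \left(-18\right) = \frac{12}{3 - 18} \left(-18\right) = \frac{12}{-15} \left(-18\right) = 12 \left(- \frac{1}{15}\right) \left(-18\right) = \left(- \frac{4}{5}\right) \left(-18\right) = \frac{72}{5}$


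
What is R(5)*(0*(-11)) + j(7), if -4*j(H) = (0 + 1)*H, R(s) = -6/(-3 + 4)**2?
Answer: -7/4 ≈ -1.7500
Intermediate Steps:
R(s) = -6 (R(s) = -6/(1**2) = -6/1 = -6*1 = -6)
j(H) = -H/4 (j(H) = -(0 + 1)*H/4 = -H/4)
R(5)*(0*(-11)) + j(7) = -0*(-11) - 1/4*7 = -6*0 - 7/4 = 0 - 7/4 = -7/4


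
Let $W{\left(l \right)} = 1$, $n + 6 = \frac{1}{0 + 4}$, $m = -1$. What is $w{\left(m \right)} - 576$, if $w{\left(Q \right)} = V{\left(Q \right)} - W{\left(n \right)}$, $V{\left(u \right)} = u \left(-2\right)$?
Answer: $-575$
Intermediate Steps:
$n = - \frac{23}{4}$ ($n = -6 + \frac{1}{0 + 4} = -6 + \frac{1}{4} = - \frac{23}{4} \approx -5.75$)
$V{\left(u \right)} = - 2 u$
$w{\left(Q \right)} = -1 - 2 Q$ ($w{\left(Q \right)} = - 2 Q - 1 = -1 - 2 Q$)
$w{\left(m \right)} - 576 = \left(-1 - -2\right) - 576 = \left(-1 + 2\right) - 576 = 1 - 576 = -575$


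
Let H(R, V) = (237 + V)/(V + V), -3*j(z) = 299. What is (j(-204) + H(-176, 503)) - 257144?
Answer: -388179583/1509 ≈ -2.5724e+5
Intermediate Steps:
j(z) = -299/3 (j(z) = -1/3*299 = -299/3)
H(R, V) = (237 + V)/(2*V) (H(R, V) = (237 + V)/((2*V)) = (237 + V)*(1/(2*V)) = (237 + V)/(2*V))
(j(-204) + H(-176, 503)) - 257144 = (-299/3 + (1/2)*(237 + 503)/503) - 257144 = (-299/3 + (1/2)*(1/503)*740) - 257144 = (-299/3 + 370/503) - 257144 = -149287/1509 - 257144 = -388179583/1509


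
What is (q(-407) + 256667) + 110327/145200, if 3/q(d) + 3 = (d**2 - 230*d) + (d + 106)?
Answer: 1930155208717177/7520053200 ≈ 2.5667e+5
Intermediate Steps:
q(d) = 3/(103 + d**2 - 229*d) (q(d) = 3/(-3 + ((d**2 - 230*d) + (d + 106))) = 3/(-3 + ((d**2 - 230*d) + (106 + d))) = 3/(-3 + (106 + d**2 - 229*d)) = 3/(103 + d**2 - 229*d))
(q(-407) + 256667) + 110327/145200 = (3/(103 + (-407)**2 - 229*(-407)) + 256667) + 110327/145200 = (3/(103 + 165649 + 93203) + 256667) + 110327*(1/145200) = (3/258955 + 256667) + 110327/145200 = 66465202988/258955 + 110327/145200 = 1930155208717177/7520053200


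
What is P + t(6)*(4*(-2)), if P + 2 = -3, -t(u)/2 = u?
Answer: 91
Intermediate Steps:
t(u) = -2*u
P = -5 (P = -2 - 3 = -5)
P + t(6)*(4*(-2)) = -5 + (-2*6)*(4*(-2)) = -5 - 12*(-8) = -5 + 96 = 91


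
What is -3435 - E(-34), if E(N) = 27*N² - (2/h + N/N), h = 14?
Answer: -242521/7 ≈ -34646.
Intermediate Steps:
E(N) = -8/7 + 27*N² (E(N) = 27*N² - (2/14 + N/N) = 27*N² - (2*(1/14) + 1) = 27*N² - (⅐ + 1) = 27*N² - 1*8/7 = 27*N² - 8/7 = -8/7 + 27*N²)
-3435 - E(-34) = -3435 - (-8/7 + 27*(-34)²) = -3435 - (-8/7 + 27*1156) = -3435 - (-8/7 + 31212) = -3435 - 1*218476/7 = -3435 - 218476/7 = -242521/7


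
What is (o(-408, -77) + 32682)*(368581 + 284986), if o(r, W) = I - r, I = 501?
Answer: 21953969097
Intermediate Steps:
o(r, W) = 501 - r
(o(-408, -77) + 32682)*(368581 + 284986) = ((501 - 1*(-408)) + 32682)*(368581 + 284986) = ((501 + 408) + 32682)*653567 = (909 + 32682)*653567 = 33591*653567 = 21953969097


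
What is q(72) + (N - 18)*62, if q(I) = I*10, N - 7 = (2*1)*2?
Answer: 286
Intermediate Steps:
N = 11 (N = 7 + (2*1)*2 = 7 + 2*2 = 7 + 4 = 11)
q(I) = 10*I
q(72) + (N - 18)*62 = 10*72 + (11 - 18)*62 = 720 - 7*62 = 720 - 434 = 286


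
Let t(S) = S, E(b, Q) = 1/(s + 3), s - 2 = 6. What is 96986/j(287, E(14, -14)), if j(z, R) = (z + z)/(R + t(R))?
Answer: 96986/3157 ≈ 30.721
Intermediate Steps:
s = 8 (s = 2 + 6 = 8)
E(b, Q) = 1/11 (E(b, Q) = 1/(8 + 3) = 1/11)
j(z, R) = z/R (j(z, R) = (z + z)/(R + R) = (2*z)/((2*R)) = (2*z)*(1/(2*R)) = z/R)
96986/j(287, E(14, -14)) = 96986/((287/(1/11))) = 96986/((287*11)) = 96986/3157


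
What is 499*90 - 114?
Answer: 44796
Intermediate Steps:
499*90 - 114 = 44910 - 114 = 44796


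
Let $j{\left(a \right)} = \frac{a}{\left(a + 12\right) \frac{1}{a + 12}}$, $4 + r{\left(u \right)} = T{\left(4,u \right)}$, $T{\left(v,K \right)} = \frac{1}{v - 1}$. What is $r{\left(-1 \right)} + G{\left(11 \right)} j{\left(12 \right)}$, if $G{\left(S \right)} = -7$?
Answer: $- \frac{263}{3} \approx -87.667$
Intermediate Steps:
$T{\left(v,K \right)} = \frac{1}{-1 + v}$ ($T{\left(v,K \right)} = \frac{1}{v - 1} = \frac{1}{-1 + v}$)
$r{\left(u \right)} = - \frac{11}{3}$ ($r{\left(u \right)} = -4 + \frac{1}{-1 + 4} = -4 + \frac{1}{3} = - \frac{11}{3}$)
$j{\left(a \right)} = a$ ($j{\left(a \right)} = \frac{a}{\left(12 + a\right) \frac{1}{12 + a}} = \frac{a}{1} = a 1 = a$)
$r{\left(-1 \right)} + G{\left(11 \right)} j{\left(12 \right)} = - \frac{11}{3} - 84 = - \frac{263}{3}$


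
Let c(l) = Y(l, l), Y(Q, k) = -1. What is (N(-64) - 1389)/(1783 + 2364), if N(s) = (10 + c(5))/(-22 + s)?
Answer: -119463/356642 ≈ -0.33497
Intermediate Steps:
c(l) = -1
N(s) = 9/(-22 + s) (N(s) = (10 - 1)/(-22 + s) = 9/(-22 + s))
(N(-64) - 1389)/(1783 + 2364) = (9/(-22 - 64) - 1389)/(1783 + 2364) = (9/(-86) - 1389)/4147 = (9*(-1/86) - 1389)*(1/4147) = (-9/86 - 1389)*(1/4147) = -119463/86*1/4147 = -119463/356642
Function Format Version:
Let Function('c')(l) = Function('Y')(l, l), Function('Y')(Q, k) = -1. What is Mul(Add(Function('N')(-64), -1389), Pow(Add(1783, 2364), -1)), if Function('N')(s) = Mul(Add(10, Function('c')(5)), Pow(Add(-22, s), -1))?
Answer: Rational(-119463, 356642) ≈ -0.33497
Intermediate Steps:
Function('c')(l) = -1
Function('N')(s) = Mul(9, Pow(Add(-22, s), -1)) (Function('N')(s) = Mul(Add(10, -1), Pow(Add(-22, s), -1)) = Mul(9, Pow(Add(-22, s), -1)))
Mul(Add(Function('N')(-64), -1389), Pow(Add(1783, 2364), -1)) = Mul(Add(Mul(9, Pow(Add(-22, -64), -1)), -1389), Pow(Add(1783, 2364), -1)) = Mul(Add(Mul(9, Pow(-86, -1)), -1389), Pow(4147, -1)) = Mul(Add(Mul(9, Rational(-1, 86)), -1389), Rational(1, 4147)) = Mul(Add(Rational(-9, 86), -1389), Rational(1, 4147)) = Mul(Rational(-119463, 86), Rational(1, 4147)) = Rational(-119463, 356642)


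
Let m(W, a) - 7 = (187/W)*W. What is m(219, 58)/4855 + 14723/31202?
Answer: 77533353/151485710 ≈ 0.51182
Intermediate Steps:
m(W, a) = 194 (m(W, a) = 7 + (187/W)*W = 7 + 187 = 194)
m(219, 58)/4855 + 14723/31202 = 194/4855 + 14723/31202 = 77533353/151485710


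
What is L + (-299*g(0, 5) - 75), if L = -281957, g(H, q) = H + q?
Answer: -283527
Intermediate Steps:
L + (-299*g(0, 5) - 75) = -281957 + (-299*(0 + 5) - 75) = -281957 + (-299*5 - 75) = -281957 + (-1495 - 75) = -281957 - 1570 = -283527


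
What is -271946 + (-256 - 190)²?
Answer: -73030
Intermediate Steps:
-271946 + (-256 - 190)² = -271946 + (-446)² = -271946 + 198916 = -73030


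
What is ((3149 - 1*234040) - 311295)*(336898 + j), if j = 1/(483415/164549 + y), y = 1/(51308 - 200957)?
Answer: -6607088568422524389997/36171203393 ≈ -1.8266e+11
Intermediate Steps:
y = -1/149649 (y = 1/(-149649) = -1/149649 ≈ -6.6823e-6)
j = 24624593301/72342406786 (j = 1/(483415/164549 - 1/149649) = 1/(72342406786/24624593301) = 24624593301/72342406786 ≈ 0.34039)
((3149 - 1*234040) - 311295)*(336898 + j) = ((3149 - 1*234040) - 311295)*(336898 + 24624593301/72342406786) = ((3149 - 234040) - 311295)*(24372036785983129/72342406786) = (-230891 - 311295)*(24372036785983129/72342406786) = -542186*24372036785983129/72342406786 = -6607088568422524389997/36171203393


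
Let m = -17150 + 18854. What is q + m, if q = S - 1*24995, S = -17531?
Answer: -40822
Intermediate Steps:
q = -42526 (q = -17531 - 1*24995 = -17531 - 24995 = -42526)
m = 1704
q + m = -42526 + 1704 = -40822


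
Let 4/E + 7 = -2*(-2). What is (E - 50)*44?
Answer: -6776/3 ≈ -2258.7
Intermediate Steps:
E = -4/3 (E = 4/(-7 - 2*(-2)) = 4/(-7 + 4) = 4/(-3) = 4*(-⅓) = -4/3 ≈ -1.3333)
(E - 50)*44 = (-4/3 - 50)*44 = -154/3*44 = -6776/3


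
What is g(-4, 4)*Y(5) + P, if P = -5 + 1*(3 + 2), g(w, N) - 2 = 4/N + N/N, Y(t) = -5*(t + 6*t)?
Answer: -700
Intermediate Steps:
Y(t) = -35*t
g(w, N) = 3 + 4/N (g(w, N) = 2 + (4/N + N/N) = 2 + (4/N + 1) = 2 + (1 + 4/N) = 3 + 4/N)
P = 0 (P = -5 + 1*5 = -5 + 5 = 0)
g(-4, 4)*Y(5) + P = (3 + 4/4)*(-35*5) + 0 = (3 + 4*(¼))*(-175) + 0 = (3 + 1)*(-175) + 0 = 4*(-175) + 0 = -700 + 0 = -700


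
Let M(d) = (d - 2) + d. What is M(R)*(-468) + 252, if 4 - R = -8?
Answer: -10044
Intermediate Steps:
R = 12 (R = 4 - 1*(-8) = 4 + 8 = 12)
M(d) = -2 + 2*d (M(d) = (-2 + d) + d = -2 + 2*d)
M(R)*(-468) + 252 = (-2 + 2*12)*(-468) + 252 = (-2 + 24)*(-468) + 252 = 22*(-468) + 252 = -10296 + 252 = -10044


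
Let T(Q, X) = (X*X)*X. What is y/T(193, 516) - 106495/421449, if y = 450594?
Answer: -89143474647/357420220192 ≈ -0.24941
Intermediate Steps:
T(Q, X) = X**3 (T(Q, X) = X**2*X = X**3)
y/T(193, 516) - 106495/421449 = 450594/(516**3) - 106495/421449 = 450594/137388096 - 106495*1/421449 = 450594*(1/137388096) - 106495/421449 = 25033/7632672 - 106495/421449 = -89143474647/357420220192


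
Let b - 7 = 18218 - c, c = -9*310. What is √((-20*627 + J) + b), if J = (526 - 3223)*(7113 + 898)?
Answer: 18*I*√66658 ≈ 4647.3*I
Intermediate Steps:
c = -2790
J = -21605667 (J = -2697*8011 = -21605667)
b = 21015 (b = 7 + (18218 - 1*(-2790)) = 7 + (18218 + 2790) = 7 + 21008 = 21015)
√((-20*627 + J) + b) = √((-20*627 - 21605667) + 21015) = √((-12540 - 21605667) + 21015) = √(-21618207 + 21015) = √(-21597192) = 18*I*√66658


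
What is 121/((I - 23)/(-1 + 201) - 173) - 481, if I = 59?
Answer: -4162371/8641 ≈ -481.70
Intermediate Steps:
121/((I - 23)/(-1 + 201) - 173) - 481 = 121/((59 - 23)/(-1 + 201) - 173) - 481 = 121/(36/200 - 173) - 481 = 121/(36*(1/200) - 173) - 481 = 121/(9/50 - 173) - 481 = 121/(-8641/50) - 481 = -50/8641*121 - 481 = -6050/8641 - 481 = -4162371/8641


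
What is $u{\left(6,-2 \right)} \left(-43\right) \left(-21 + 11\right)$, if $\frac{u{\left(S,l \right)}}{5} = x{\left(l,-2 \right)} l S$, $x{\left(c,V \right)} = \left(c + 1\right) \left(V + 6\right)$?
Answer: $103200$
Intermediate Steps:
$x{\left(c,V \right)} = \left(1 + c\right) \left(6 + V\right)$
$u{\left(S,l \right)} = 5 S l \left(4 + 4 l\right)$ ($u{\left(S,l \right)} = 5 \left(6 - 2 + 6 l - 2 l\right) l S = 5 \left(4 + 4 l\right) l S = 5 l \left(4 + 4 l\right) S = 5 S l \left(4 + 4 l\right)$)
$u{\left(6,-2 \right)} \left(-43\right) \left(-21 + 11\right) = 20 \cdot 6 \left(-2\right) \left(1 - 2\right) \left(-43\right) \left(-21 + 11\right) = 20 \cdot 6 \left(-2\right) \left(-1\right) \left(-43\right) \left(-10\right) = 240 \left(-43\right) \left(-10\right) = \left(-10320\right) \left(-10\right) = 103200$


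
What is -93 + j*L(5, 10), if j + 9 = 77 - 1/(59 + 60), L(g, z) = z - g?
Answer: 29388/119 ≈ 246.96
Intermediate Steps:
j = 8091/119 (j = -9 + (77 - 1/(59 + 60)) = -9 + (77 - 1/119) = -9 + 9162/119 = 8091/119 ≈ 67.992)
-93 + j*L(5, 10) = -93 + 8091*(10 - 1*5)/119 = -93 + 8091*(10 - 5)/119 = -93 + (8091/119)*5 = -93 + 40455/119 = 29388/119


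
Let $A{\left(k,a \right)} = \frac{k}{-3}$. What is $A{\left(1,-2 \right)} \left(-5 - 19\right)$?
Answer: $8$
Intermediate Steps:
$A{\left(k,a \right)} = - \frac{k}{3}$ ($A{\left(k,a \right)} = k \left(- \frac{1}{3}\right) = - \frac{k}{3}$)
$A{\left(1,-2 \right)} \left(-5 - 19\right) = \left(- \frac{1}{3}\right) 1 \left(-5 - 19\right) = \left(- \frac{1}{3}\right) \left(-24\right) = 8$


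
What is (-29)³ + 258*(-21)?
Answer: -29807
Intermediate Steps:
(-29)³ + 258*(-21) = -24389 - 5418 = -29807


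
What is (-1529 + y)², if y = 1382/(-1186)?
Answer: 823352982544/351649 ≈ 2.3414e+6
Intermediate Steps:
y = -691/593 (y = 1382*(-1/1186) = -691/593 ≈ -1.1653)
(-1529 + y)² = (-1529 - 691/593)² = (-907388/593)² = 823352982544/351649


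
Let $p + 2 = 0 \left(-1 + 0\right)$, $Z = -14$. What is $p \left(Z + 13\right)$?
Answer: $2$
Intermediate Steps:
$p = -2$ ($p = -2 + 0 \left(-1 + 0\right) = -2 + 0 \left(-1\right) = -2 + 0 = -2$)
$p \left(Z + 13\right) = - 2 \left(-14 + 13\right) = \left(-2\right) \left(-1\right) = 2$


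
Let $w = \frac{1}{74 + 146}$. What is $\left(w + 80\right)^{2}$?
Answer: $\frac{309795201}{48400} \approx 6400.7$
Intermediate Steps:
$w = \frac{1}{220} \approx 0.0045455$
$\left(w + 80\right)^{2} = \left(\frac{1}{220} + 80\right)^{2} = \left(\frac{17601}{220}\right)^{2} = \frac{309795201}{48400}$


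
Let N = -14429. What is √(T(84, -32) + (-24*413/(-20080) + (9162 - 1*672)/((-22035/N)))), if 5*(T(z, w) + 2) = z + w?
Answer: √75703525360918130/3687190 ≈ 74.621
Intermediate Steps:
T(z, w) = -2 + w/5 + z/5 (T(z, w) = -2 + (z + w)/5 = -2 + (w + z)/5 = -2 + (w/5 + z/5) = -2 + w/5 + z/5)
√(T(84, -32) + (-24*413/(-20080) + (9162 - 1*672)/((-22035/N)))) = √((-2 + (⅕)*(-32) + (⅕)*84) + (-24*413/(-20080) + (9162 - 1*672)/((-22035/(-14429))))) = √((-2 - 32/5 + 84/5) + (-9912*(-1/20080) + (9162 - 672)/((-22035*(-1/14429))))) = √(42/5 + (1239/2510 + 8490/(22035/14429))) = √(42/5 + (1239/2510 + 8490*(14429/22035))) = √(42/5 + (1239/2510 + 8166814/1469)) = √(42/5 + 20500523231/3687190) = √(20531495627/3687190) = √75703525360918130/3687190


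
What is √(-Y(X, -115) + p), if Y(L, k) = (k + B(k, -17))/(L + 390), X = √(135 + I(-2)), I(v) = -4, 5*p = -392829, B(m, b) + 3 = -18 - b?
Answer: √(-766013575 - 1964145*√131)/(5*√(390 + √131)) ≈ 280.3*I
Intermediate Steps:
B(m, b) = -21 - b (B(m, b) = -3 + (-18 - b) = -21 - b)
p = -392829/5 (p = (⅕)*(-392829) = -392829/5 ≈ -78566.)
X = √131 (X = √(135 - 4) = √131 ≈ 11.446)
Y(L, k) = (-4 + k)/(390 + L) (Y(L, k) = (k + (-21 - 1*(-17)))/(L + 390) = (k + (-21 + 17))/(390 + L) = (k - 4)/(390 + L) = (-4 + k)/(390 + L))
√(-Y(X, -115) + p) = √(-(-4 - 115)/(390 + √131) - 392829/5) = √(-(-119)/(390 + √131) - 392829/5) = √(119/(390 + √131) - 392829/5) = √(-392829/5 + 119/(390 + √131))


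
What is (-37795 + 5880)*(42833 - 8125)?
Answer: -1107705820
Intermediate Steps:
(-37795 + 5880)*(42833 - 8125) = -31915*34708 = -1107705820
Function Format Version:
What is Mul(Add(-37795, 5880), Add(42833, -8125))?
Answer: -1107705820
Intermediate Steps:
Mul(Add(-37795, 5880), Add(42833, -8125)) = Mul(-31915, 34708) = -1107705820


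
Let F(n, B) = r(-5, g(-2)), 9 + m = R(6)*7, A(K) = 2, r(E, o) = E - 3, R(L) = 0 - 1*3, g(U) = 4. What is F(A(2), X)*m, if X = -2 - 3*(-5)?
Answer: 240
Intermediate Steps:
X = 13 (X = -2 + 15 = 13)
R(L) = -3 (R(L) = 0 - 3 = -3)
r(E, o) = -3 + E
m = -30 (m = -9 - 3*7 = -9 - 21 = -30)
F(n, B) = -8 (F(n, B) = -3 - 5 = -8)
F(A(2), X)*m = -8*(-30) = 240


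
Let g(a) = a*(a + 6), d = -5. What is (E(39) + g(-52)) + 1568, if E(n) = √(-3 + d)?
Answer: 3960 + 2*I*√2 ≈ 3960.0 + 2.8284*I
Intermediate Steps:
E(n) = 2*I*√2 (E(n) = √(-3 - 5) = √(-8) = 2*I*√2)
g(a) = a*(6 + a)
(E(39) + g(-52)) + 1568 = (2*I*√2 - 52*(6 - 52)) + 1568 = (2*I*√2 - 52*(-46)) + 1568 = (2*I*√2 + 2392) + 1568 = (2392 + 2*I*√2) + 1568 = 3960 + 2*I*√2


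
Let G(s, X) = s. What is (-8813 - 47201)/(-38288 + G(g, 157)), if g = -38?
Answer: 28007/19163 ≈ 1.4615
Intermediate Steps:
(-8813 - 47201)/(-38288 + G(g, 157)) = (-8813 - 47201)/(-38288 - 38) = -56014/(-38326) = -56014*(-1/38326) = 28007/19163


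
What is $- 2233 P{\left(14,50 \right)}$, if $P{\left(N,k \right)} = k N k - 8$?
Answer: $-78137136$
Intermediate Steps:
$P{\left(N,k \right)} = -8 + N k^{2}$ ($P{\left(N,k \right)} = N k k - 8 = N k^{2} - 8 = -8 + N k^{2}$)
$- 2233 P{\left(14,50 \right)} = - 2233 \left(-8 + 14 \cdot 50^{2}\right) = - 2233 \left(-8 + 14 \cdot 2500\right) = - 2233 \left(-8 + 35000\right) = - 2233 \cdot 34992 = \left(-1\right) 78137136 = -78137136$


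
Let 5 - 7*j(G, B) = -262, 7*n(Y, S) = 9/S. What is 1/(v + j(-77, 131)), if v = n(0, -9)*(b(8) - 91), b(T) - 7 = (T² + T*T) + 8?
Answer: 7/215 ≈ 0.032558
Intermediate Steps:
b(T) = 15 + 2*T² (b(T) = 7 + ((T² + T*T) + 8) = 7 + ((T² + T²) + 8) = 7 + (2*T² + 8) = 7 + (8 + 2*T²) = 15 + 2*T²)
n(Y, S) = 9/(7*S) (n(Y, S) = (9/S)/7 = 9/(7*S))
j(G, B) = 267/7 (j(G, B) = 5/7 - ⅐*(-262) = 5/7 + 262/7 = 267/7)
v = -52/7 (v = ((9/7)/(-9))*((15 + 2*8²) - 91) = ((9/7)*(-⅑))*((15 + 2*64) - 91) = -((15 + 128) - 91)/7 = -(143 - 91)/7 = -⅐*52 = -52/7 ≈ -7.4286)
1/(v + j(-77, 131)) = 1/(-52/7 + 267/7) = 1/(215/7) = 7/215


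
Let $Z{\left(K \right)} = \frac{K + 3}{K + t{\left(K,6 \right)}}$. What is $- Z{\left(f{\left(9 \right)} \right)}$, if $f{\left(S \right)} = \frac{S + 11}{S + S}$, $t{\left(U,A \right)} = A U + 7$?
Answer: $- \frac{37}{133} \approx -0.2782$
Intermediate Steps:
$t{\left(U,A \right)} = 7 + A U$
$f{\left(S \right)} = \frac{11 + S}{2 S}$
$Z{\left(K \right)} = \frac{3 + K}{7 + 7 K}$ ($Z{\left(K \right)} = \frac{K + 3}{K + \left(7 + 6 K\right)} = \frac{3 + K}{7 + 7 K}$)
$- Z{\left(f{\left(9 \right)} \right)} = - \frac{3 + \frac{11 + 9}{2 \cdot 9}}{7 \left(1 + \frac{11 + 9}{2 \cdot 9}\right)} = - \frac{3 + \frac{1}{2} \cdot \frac{1}{9} \cdot 20}{7 \left(1 + \frac{1}{2} \cdot \frac{1}{9} \cdot 20\right)} = - \frac{3 + \frac{10}{9}}{7 \left(1 + \frac{10}{9}\right)} = - \frac{37}{7 \cdot \frac{19}{9} \cdot 9} = - \frac{9 \cdot 37}{7 \cdot 19 \cdot 9} = \left(-1\right) \frac{37}{133} = - \frac{37}{133}$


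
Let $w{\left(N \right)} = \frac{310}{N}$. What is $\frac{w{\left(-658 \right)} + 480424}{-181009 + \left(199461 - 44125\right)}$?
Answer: $- \frac{158059341}{8446417} \approx -18.713$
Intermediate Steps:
$\frac{w{\left(-658 \right)} + 480424}{-181009 + \left(199461 - 44125\right)} = \frac{\frac{310}{-658} + 480424}{-181009 + \left(199461 - 44125\right)} = \frac{310 \left(- \frac{1}{658}\right) + 480424}{-181009 + 155336} = \frac{- \frac{155}{329} + 480424}{-25673} = \frac{158059341}{329} \left(- \frac{1}{25673}\right) = - \frac{158059341}{8446417}$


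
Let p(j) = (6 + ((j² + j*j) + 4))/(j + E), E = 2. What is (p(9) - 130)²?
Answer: 1582564/121 ≈ 13079.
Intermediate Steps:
p(j) = (10 + 2*j²)/(2 + j) (p(j) = (6 + ((j² + j*j) + 4))/(j + 2) = (6 + ((j² + j²) + 4))/(2 + j) = (6 + (2*j² + 4))/(2 + j) = (6 + (4 + 2*j²))/(2 + j) = (10 + 2*j²)/(2 + j))
(p(9) - 130)² = (2*(5 + 9²)/(2 + 9) - 130)² = (2*(5 + 81)/11 - 130)² = (2*(1/11)*86 - 130)² = (172/11 - 130)² = (-1258/11)² = 1582564/121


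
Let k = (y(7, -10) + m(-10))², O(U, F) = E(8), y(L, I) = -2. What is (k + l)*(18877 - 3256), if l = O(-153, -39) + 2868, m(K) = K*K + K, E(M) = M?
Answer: 165895020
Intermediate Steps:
O(U, F) = 8
m(K) = K + K² (m(K) = K² + K = K + K²)
k = 7744 (k = (-2 - 10*(1 - 10))² = (-2 - 10*(-9))² = (-2 + 90)² = 88² = 7744)
l = 2876 (l = 8 + 2868 = 2876)
(k + l)*(18877 - 3256) = (7744 + 2876)*(18877 - 3256) = 10620*15621 = 165895020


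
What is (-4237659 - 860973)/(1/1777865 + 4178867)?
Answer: -2266169845170/1857365344739 ≈ -1.2201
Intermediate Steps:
(-4237659 - 860973)/(1/1777865 + 4178867) = -5098632/(1/1777865 + 4178867) = -5098632/7429461378956/1777865 = -5098632*1777865/7429461378956 = -2266169845170/1857365344739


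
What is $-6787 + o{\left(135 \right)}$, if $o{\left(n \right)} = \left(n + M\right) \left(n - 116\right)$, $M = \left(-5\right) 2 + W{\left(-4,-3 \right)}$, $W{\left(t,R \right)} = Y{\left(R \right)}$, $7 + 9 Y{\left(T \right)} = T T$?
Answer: $- \frac{39670}{9} \approx -4407.8$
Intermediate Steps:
$Y{\left(T \right)} = - \frac{7}{9} + \frac{T^{2}}{9}$ ($Y{\left(T \right)} = - \frac{7}{9} + \frac{T T}{9} = - \frac{7}{9} + \frac{T^{2}}{9}$)
$W{\left(t,R \right)} = - \frac{7}{9} + \frac{R^{2}}{9}$
$M = - \frac{88}{9}$ ($M = \left(-5\right) 2 - \left(\frac{7}{9} - \frac{\left(-3\right)^{2}}{9}\right) = -10 + \left(- \frac{7}{9} + \frac{1}{9} \cdot 9\right) = -10 + \left(- \frac{7}{9} + 1\right) = -10 + \frac{2}{9} = - \frac{88}{9} \approx -9.7778$)
$o{\left(n \right)} = \left(-116 + n\right) \left(- \frac{88}{9} + n\right)$ ($o{\left(n \right)} = \left(n - \frac{88}{9}\right) \left(n - 116\right) = \left(- \frac{88}{9} + n\right) \left(-116 + n\right) = \left(-116 + n\right) \left(- \frac{88}{9} + n\right)$)
$-6787 + o{\left(135 \right)} = -6787 + \left(\frac{10208}{9} + 135^{2} - 16980\right) = -6787 + \left(\frac{10208}{9} + 18225 - 16980\right) = -6787 + \frac{21413}{9} = - \frac{39670}{9}$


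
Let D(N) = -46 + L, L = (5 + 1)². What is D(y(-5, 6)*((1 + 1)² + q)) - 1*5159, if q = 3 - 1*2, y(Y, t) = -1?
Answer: -5169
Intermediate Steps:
L = 36 (L = 6² = 36)
q = 1 (q = 3 - 2 = 1)
D(N) = -10 (D(N) = -46 + 36 = -10)
D(y(-5, 6)*((1 + 1)² + q)) - 1*5159 = -10 - 1*5159 = -10 - 5159 = -5169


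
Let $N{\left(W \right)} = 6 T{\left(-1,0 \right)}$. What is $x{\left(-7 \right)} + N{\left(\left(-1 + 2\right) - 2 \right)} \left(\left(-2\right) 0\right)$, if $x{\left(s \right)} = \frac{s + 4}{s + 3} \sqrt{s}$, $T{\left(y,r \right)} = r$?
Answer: $\frac{3 i \sqrt{7}}{4} \approx 1.9843 i$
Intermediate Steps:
$N{\left(W \right)} = 0$ ($N{\left(W \right)} = 6 \cdot 0 = 0$)
$x{\left(s \right)} = \frac{\sqrt{s} \left(4 + s\right)}{3 + s}$ ($x{\left(s \right)} = \frac{4 + s}{3 + s} \sqrt{s} = \frac{\sqrt{s} \left(4 + s\right)}{3 + s}$)
$x{\left(-7 \right)} + N{\left(\left(-1 + 2\right) - 2 \right)} \left(\left(-2\right) 0\right) = \frac{\sqrt{-7} \left(4 - 7\right)}{3 - 7} + 0 \left(\left(-2\right) 0\right) = i \sqrt{7} \frac{1}{-4} \left(-3\right) + 0 \cdot 0 = i \sqrt{7} \left(- \frac{1}{4}\right) \left(-3\right) + 0 = \frac{3 i \sqrt{7}}{4} + 0 = \frac{3 i \sqrt{7}}{4}$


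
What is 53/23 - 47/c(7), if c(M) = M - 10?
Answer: 1240/69 ≈ 17.971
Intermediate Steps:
c(M) = -10 + M
53/23 - 47/c(7) = 53/23 - 47/(-10 + 7) = 53*(1/23) - 47/(-3) = 53/23 - 47*(-1/3) = 53/23 + 47/3 = 1240/69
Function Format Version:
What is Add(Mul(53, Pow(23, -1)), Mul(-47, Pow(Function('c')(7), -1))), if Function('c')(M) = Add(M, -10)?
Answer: Rational(1240, 69) ≈ 17.971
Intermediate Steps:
Function('c')(M) = Add(-10, M)
Add(Mul(53, Pow(23, -1)), Mul(-47, Pow(Function('c')(7), -1))) = Add(Mul(53, Pow(23, -1)), Mul(-47, Pow(Add(-10, 7), -1))) = Add(Mul(53, Rational(1, 23)), Mul(-47, Pow(-3, -1))) = Add(Rational(53, 23), Mul(-47, Rational(-1, 3))) = Add(Rational(53, 23), Rational(47, 3)) = Rational(1240, 69)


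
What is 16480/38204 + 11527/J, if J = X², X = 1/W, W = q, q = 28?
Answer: 86313995688/9551 ≈ 9.0372e+6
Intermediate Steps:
W = 28
X = 1/28 ≈ 0.035714
J = 1/784 (J = (1/28)² = 1/784 ≈ 0.0012755)
16480/38204 + 11527/J = 16480/38204 + 11527/(1/784) = 16480*(1/38204) + 11527*784 = 4120/9551 + 9037168 = 86313995688/9551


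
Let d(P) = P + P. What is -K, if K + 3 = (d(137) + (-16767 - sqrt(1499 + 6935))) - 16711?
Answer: 33207 + sqrt(8434) ≈ 33299.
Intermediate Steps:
d(P) = 2*P
K = -33207 - sqrt(8434) (K = -3 + ((2*137 + (-16767 - sqrt(1499 + 6935))) - 16711) = -3 + ((274 + (-16767 - sqrt(8434))) - 16711) = -3 + ((-16493 - sqrt(8434)) - 16711) = -3 + (-33204 - sqrt(8434)) = -33207 - sqrt(8434) ≈ -33299.)
-K = -(-33207 - sqrt(8434)) = 33207 + sqrt(8434)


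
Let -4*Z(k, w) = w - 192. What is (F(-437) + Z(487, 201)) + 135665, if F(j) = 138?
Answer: 543203/4 ≈ 1.3580e+5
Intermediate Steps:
Z(k, w) = 48 - w/4 (Z(k, w) = -(w - 192)/4 = -(-192 + w)/4 = 48 - w/4)
(F(-437) + Z(487, 201)) + 135665 = (138 + (48 - ¼*201)) + 135665 = (138 + (48 - 201/4)) + 135665 = (138 - 9/4) + 135665 = 543/4 + 135665 = 543203/4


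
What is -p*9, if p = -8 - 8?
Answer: 144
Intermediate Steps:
p = -16
-p*9 = -1*(-16)*9 = 16*9 = 144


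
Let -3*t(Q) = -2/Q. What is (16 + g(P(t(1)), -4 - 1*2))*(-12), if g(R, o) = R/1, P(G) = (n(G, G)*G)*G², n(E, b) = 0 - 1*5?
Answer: -1568/9 ≈ -174.22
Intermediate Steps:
n(E, b) = -5 (n(E, b) = 0 - 5 = -5)
t(Q) = 2/(3*Q) (t(Q) = -(-2)/(3*Q) = 2/(3*Q))
P(G) = -5*G³ (P(G) = (-5*G)*G² = -5*G³)
g(R, o) = R (g(R, o) = R*1 = R)
(16 + g(P(t(1)), -4 - 1*2))*(-12) = (16 - 5*((⅔)/1)³)*(-12) = (16 - 5*((⅔)*1)³)*(-12) = (16 - 5*(⅔)³)*(-12) = (16 - 5*8/27)*(-12) = (16 - 40/27)*(-12) = (392/27)*(-12) = -1568/9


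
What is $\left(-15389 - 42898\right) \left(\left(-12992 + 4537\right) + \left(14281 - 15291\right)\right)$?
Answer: $551686455$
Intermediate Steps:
$\left(-15389 - 42898\right) \left(\left(-12992 + 4537\right) + \left(14281 - 15291\right)\right) = - 58287 \left(-8455 + \left(14281 - 15291\right)\right) = - 58287 \left(-8455 - 1010\right) = \left(-58287\right) \left(-9465\right) = 551686455$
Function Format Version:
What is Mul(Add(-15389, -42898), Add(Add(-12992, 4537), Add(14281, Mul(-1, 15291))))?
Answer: 551686455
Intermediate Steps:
Mul(Add(-15389, -42898), Add(Add(-12992, 4537), Add(14281, Mul(-1, 15291)))) = Mul(-58287, Add(-8455, Add(14281, -15291))) = Mul(-58287, Add(-8455, -1010)) = Mul(-58287, -9465) = 551686455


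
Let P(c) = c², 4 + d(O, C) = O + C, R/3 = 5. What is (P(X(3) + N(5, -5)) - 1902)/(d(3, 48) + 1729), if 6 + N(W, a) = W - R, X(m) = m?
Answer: -1733/1776 ≈ -0.97579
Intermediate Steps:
R = 15 (R = 3*5 = 15)
N(W, a) = -21 + W (N(W, a) = -6 + (W - 1*15) = -6 + (W - 15) = -6 + (-15 + W) = -21 + W)
d(O, C) = -4 + C + O (d(O, C) = -4 + (O + C) = -4 + (C + O) = -4 + C + O)
(P(X(3) + N(5, -5)) - 1902)/(d(3, 48) + 1729) = ((3 + (-21 + 5))² - 1902)/((-4 + 48 + 3) + 1729) = ((3 - 16)² - 1902)/(47 + 1729) = ((-13)² - 1902)/1776 = (169 - 1902)*(1/1776) = -1733*1/1776 = -1733/1776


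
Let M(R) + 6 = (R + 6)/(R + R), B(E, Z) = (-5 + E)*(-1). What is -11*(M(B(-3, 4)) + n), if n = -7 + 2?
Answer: 891/8 ≈ 111.38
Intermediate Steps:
B(E, Z) = 5 - E
M(R) = -6 + (6 + R)/(2*R) (M(R) = -6 + (R + 6)/(R + R) = -6 + (6 + R)/((2*R)) = -6 + (6 + R)*(1/(2*R)) = -6 + (6 + R)/(2*R))
n = -5
-11*(M(B(-3, 4)) + n) = -11*((-11/2 + 3/(5 - 1*(-3))) - 5) = -11*((-11/2 + 3/(5 + 3)) - 5) = -11*((-11/2 + 3/8) - 5) = -11*(-41/8 - 5) = -11*(-81/8) = 891/8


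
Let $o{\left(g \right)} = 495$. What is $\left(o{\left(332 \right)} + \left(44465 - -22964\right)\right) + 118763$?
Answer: $186687$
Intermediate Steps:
$\left(o{\left(332 \right)} + \left(44465 - -22964\right)\right) + 118763 = \left(495 + \left(44465 - -22964\right)\right) + 118763 = \left(495 + \left(44465 + 22964\right)\right) + 118763 = \left(495 + 67429\right) + 118763 = 67924 + 118763 = 186687$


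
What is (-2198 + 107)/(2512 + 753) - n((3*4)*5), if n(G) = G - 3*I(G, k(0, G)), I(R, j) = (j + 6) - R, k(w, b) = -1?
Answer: -736716/3265 ≈ -225.64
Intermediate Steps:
I(R, j) = 6 + j - R (I(R, j) = (6 + j) - R = 6 + j - R)
n(G) = -15 + 4*G (n(G) = G - 3*(6 - 1 - G) = G - 3*(5 - G) = G + (-15 + 3*G) = -15 + 4*G)
(-2198 + 107)/(2512 + 753) - n((3*4)*5) = (-2198 + 107)/(2512 + 753) - (-15 + 4*((3*4)*5)) = -2091/3265 - (-15 + 4*(12*5)) = -2091*1/3265 - (-15 + 4*60) = -2091/3265 - (-15 + 240) = -2091/3265 - 1*225 = -2091/3265 - 225 = -736716/3265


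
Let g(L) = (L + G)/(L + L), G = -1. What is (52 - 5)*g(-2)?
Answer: 141/4 ≈ 35.250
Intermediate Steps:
g(L) = (-1 + L)/(2*L) (g(L) = (L - 1)/(L + L) = (-1 + L)/((2*L)) = (-1 + L)*(1/(2*L)) = (-1 + L)/(2*L))
(52 - 5)*g(-2) = (52 - 5)*((1/2)*(-1 - 2)/(-2)) = 47*((1/2)*(-1/2)*(-3)) = 47*(3/4) = 141/4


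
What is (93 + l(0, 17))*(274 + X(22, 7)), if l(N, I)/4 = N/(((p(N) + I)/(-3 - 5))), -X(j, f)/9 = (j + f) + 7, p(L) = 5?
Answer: -4650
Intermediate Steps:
X(j, f) = -63 - 9*f - 9*j (X(j, f) = -9*((j + f) + 7) = -9*((f + j) + 7) = -9*(7 + f + j) = -63 - 9*f - 9*j)
l(N, I) = 4*N/(-5/8 - I/8) (l(N, I) = 4*(N/(((5 + I)/(-3 - 5)))) = 4*(N/(((5 + I)/(-8)))) = 4*(N/(((5 + I)*(-⅛)))) = 4*(N/(-5/8 - I/8)) = 4*N/(-5/8 - I/8))
(93 + l(0, 17))*(274 + X(22, 7)) = (93 - 32*0/(5 + 17))*(274 + (-63 - 9*7 - 9*22)) = (93 - 32*0/22)*(274 + (-63 - 63 - 198)) = (93 - 32*0*1/22)*(274 - 324) = (93 + 0)*(-50) = 93*(-50) = -4650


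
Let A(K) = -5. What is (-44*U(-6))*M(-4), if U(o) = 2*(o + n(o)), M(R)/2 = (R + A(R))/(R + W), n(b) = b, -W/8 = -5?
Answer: -528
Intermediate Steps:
W = 40 (W = -8*(-5) = 40)
M(R) = 2*(-5 + R)/(40 + R) (M(R) = 2*((R - 5)/(R + 40)) = 2*((-5 + R)/(40 + R)) = 2*(-5 + R)/(40 + R))
U(o) = 4*o (U(o) = 2*(o + o) = 2*(2*o) = 4*o)
(-44*U(-6))*M(-4) = (-176*(-6))*(2*(-5 - 4)/(40 - 4)) = (-44*(-24))*(2*(-9)/36) = 1056*(2*(1/36)*(-9)) = 1056*(-½) = -528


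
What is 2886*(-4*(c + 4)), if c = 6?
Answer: -115440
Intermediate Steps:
2886*(-4*(c + 4)) = 2886*(-4*(6 + 4)) = 2886*(-4*10) = 2886*(-40) = -115440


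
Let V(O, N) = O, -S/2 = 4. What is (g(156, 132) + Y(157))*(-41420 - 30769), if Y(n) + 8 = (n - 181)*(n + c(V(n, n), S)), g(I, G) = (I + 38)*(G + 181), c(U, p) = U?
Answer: -3838866642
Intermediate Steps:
S = -8 (S = -2*4 = -8)
g(I, G) = (38 + I)*(181 + G)
Y(n) = -8 + 2*n*(-181 + n) (Y(n) = -8 + (n - 181)*(n + n) = -8 + (-181 + n)*(2*n) = -8 + 2*n*(-181 + n))
(g(156, 132) + Y(157))*(-41420 - 30769) = ((6878 + 38*132 + 181*156 + 132*156) + (-8 - 362*157 + 2*157²))*(-41420 - 30769) = ((6878 + 5016 + 28236 + 20592) + (-8 - 56834 + 2*24649))*(-72189) = (60722 + (-8 - 56834 + 49298))*(-72189) = (60722 - 7544)*(-72189) = 53178*(-72189) = -3838866642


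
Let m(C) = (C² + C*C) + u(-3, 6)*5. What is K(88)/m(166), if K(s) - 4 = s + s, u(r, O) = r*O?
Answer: 90/27511 ≈ 0.0032714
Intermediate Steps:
u(r, O) = O*r
K(s) = 4 + 2*s (K(s) = 4 + (s + s) = 4 + 2*s)
m(C) = -90 + 2*C² (m(C) = (C² + C*C) + (6*(-3))*5 = (C² + C²) - 18*5 = 2*C² - 90 = -90 + 2*C²)
K(88)/m(166) = (4 + 2*88)/(-90 + 2*166²) = (4 + 176)/(-90 + 2*27556) = 180/(-90 + 55112) = 180/55022 = 180*(1/55022) = 90/27511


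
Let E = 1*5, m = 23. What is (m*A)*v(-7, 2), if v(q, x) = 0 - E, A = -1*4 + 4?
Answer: 0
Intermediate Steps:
E = 5
A = 0 (A = -4 + 4 = 0)
v(q, x) = -5 (v(q, x) = 0 - 1*5 = 0 - 5 = -5)
(m*A)*v(-7, 2) = (23*0)*(-5) = 0*(-5) = 0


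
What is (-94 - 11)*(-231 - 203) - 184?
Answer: 45386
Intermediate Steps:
(-94 - 11)*(-231 - 203) - 184 = -105*(-434) - 184 = 45570 - 184 = 45386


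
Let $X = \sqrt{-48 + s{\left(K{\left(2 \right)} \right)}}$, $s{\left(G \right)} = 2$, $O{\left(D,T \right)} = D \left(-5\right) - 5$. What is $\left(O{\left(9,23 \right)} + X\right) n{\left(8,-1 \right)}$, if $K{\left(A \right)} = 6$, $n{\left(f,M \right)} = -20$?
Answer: $1000 - 20 i \sqrt{46} \approx 1000.0 - 135.65 i$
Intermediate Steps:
$O{\left(D,T \right)} = -5 - 5 D$ ($O{\left(D,T \right)} = - 5 D - 5 = -5 - 5 D$)
$X = i \sqrt{46}$ ($X = \sqrt{-48 + 2} = \sqrt{-46} = i \sqrt{46} \approx 6.7823 i$)
$\left(O{\left(9,23 \right)} + X\right) n{\left(8,-1 \right)} = \left(\left(-5 - 45\right) + i \sqrt{46}\right) \left(-20\right) = \left(-50 + i \sqrt{46}\right) \left(-20\right) = 1000 - 20 i \sqrt{46}$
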